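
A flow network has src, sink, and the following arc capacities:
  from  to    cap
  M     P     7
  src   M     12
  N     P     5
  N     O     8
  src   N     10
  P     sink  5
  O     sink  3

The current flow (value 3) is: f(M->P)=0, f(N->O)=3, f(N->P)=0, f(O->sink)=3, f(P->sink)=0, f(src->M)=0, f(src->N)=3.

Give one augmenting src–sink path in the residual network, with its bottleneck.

src->N->P->sink, bottleneck 5

Residual along src->N->P->sink: src->N: 7, N->P: 5, P->sink: 5.
Bottleneck = min = 5.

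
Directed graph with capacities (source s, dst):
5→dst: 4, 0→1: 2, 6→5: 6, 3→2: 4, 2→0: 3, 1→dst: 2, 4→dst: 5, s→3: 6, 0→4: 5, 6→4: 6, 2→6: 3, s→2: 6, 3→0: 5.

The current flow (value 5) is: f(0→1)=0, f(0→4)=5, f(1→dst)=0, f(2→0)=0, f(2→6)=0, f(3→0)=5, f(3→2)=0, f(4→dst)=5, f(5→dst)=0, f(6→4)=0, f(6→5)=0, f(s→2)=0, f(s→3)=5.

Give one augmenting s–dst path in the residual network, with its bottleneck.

s→2→6→5→dst, bottleneck 3

Residual along s→2→6→5→dst: s→2: 6, 2→6: 3, 6→5: 6, 5→dst: 4.
Bottleneck = min = 3.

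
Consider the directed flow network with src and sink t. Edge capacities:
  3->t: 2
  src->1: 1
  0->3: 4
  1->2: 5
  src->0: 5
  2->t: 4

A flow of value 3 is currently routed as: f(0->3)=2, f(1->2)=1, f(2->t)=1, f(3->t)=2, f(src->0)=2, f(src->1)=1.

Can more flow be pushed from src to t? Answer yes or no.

Residual reachable from src: {0, 3, src}; t is not reachable.
Saturated cut: src->1, 3->t with total capacity 3 = current flow value. Flow is maximum.

No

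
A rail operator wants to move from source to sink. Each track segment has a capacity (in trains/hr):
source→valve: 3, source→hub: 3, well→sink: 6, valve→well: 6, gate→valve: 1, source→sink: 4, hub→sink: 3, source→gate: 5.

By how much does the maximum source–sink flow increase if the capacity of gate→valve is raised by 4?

Original max flow = 11.
After raising cap(gate→valve), augmenting paths through that edge carry 2 more units.
New max flow = 13. Increase = 2.

2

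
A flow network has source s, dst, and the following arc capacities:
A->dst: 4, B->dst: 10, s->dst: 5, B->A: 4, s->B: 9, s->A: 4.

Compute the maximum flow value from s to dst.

18

Augment s->dst: bottleneck 5. Total 5.
Augment s->B->dst: bottleneck 9. Total 14.
Augment s->A->dst: bottleneck 4. Total 18.
No augmenting path remains in the residual graph.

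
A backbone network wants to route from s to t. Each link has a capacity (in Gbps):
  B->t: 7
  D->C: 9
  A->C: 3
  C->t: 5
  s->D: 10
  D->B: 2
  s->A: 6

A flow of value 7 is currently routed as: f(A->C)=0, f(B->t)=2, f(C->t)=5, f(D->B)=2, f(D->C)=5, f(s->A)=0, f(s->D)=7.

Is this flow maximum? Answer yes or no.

Yes

Residual reachable from s: {A, C, D, s}; t is not reachable.
Saturated cut: D->B, C->t with total capacity 7 = current flow value. Flow is maximum.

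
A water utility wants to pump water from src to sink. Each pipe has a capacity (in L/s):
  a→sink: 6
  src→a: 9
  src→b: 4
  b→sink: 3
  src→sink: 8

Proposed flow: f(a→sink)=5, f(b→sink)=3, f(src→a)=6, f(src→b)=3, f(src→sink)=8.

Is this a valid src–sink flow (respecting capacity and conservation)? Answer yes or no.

Conservation fails at a: inflow 6 ≠ outflow 5.

No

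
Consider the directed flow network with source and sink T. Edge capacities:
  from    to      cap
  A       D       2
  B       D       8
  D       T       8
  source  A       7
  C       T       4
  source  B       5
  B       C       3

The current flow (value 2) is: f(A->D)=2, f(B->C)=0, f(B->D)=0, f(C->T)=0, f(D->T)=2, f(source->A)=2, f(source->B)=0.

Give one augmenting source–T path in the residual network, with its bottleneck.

Residual along source->B->D->T: source->B: 5, B->D: 8, D->T: 6.
Bottleneck = min = 5.

source->B->D->T, bottleneck 5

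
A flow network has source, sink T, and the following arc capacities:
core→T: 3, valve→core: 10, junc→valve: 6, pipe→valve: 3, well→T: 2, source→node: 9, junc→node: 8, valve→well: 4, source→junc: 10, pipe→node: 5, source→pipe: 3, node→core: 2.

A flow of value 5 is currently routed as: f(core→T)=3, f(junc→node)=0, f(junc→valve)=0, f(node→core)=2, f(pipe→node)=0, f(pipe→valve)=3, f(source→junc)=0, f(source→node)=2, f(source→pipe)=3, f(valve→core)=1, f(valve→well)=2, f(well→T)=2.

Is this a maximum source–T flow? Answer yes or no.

Residual reachable from source: {core, junc, node, pipe, source, valve, well}; T is not reachable.
Saturated cut: well→T, core→T with total capacity 5 = current flow value. Flow is maximum.

Yes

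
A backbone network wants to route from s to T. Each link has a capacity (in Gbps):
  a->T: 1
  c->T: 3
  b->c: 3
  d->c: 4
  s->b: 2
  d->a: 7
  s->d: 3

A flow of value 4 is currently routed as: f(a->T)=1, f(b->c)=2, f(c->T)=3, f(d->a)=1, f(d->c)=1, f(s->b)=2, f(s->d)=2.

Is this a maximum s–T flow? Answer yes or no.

Residual reachable from s: {a, b, c, d, s}; T is not reachable.
Saturated cut: c->T, a->T with total capacity 4 = current flow value. Flow is maximum.

Yes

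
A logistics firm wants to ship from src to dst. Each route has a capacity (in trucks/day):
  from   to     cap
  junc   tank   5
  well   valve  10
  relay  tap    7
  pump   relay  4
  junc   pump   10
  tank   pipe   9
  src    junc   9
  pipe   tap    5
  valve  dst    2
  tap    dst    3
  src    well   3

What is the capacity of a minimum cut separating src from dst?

5

Max flow = 5 (via 2 augmenting paths).
In the residual at optimum, the set reachable from src is {junc, pipe, pump, relay, src, tank, tap, valve, well}.
Cut edges: valve→dst (cap 2), tap→dst (cap 3). Sum = 5.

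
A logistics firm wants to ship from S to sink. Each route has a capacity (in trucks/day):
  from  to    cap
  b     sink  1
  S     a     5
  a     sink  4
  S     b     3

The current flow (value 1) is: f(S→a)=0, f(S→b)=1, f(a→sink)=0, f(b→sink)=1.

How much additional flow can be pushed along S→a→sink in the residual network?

Residual capacities along the path: S→a: 5, a→sink: 4.
Minimum is 4.

4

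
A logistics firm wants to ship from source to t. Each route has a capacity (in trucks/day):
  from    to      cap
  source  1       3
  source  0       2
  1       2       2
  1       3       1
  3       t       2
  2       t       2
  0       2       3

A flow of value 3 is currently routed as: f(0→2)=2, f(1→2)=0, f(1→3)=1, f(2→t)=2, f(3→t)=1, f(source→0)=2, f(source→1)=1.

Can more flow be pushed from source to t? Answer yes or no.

Residual reachable from source: {0, 1, 2, source}; t is not reachable.
Saturated cut: 1→3, 2→t with total capacity 3 = current flow value. Flow is maximum.

No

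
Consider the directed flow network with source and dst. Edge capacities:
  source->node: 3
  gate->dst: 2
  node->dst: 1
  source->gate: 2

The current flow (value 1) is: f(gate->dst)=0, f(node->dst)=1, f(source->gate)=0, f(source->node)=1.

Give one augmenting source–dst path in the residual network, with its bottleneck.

source->gate->dst, bottleneck 2

Residual along source->gate->dst: source->gate: 2, gate->dst: 2.
Bottleneck = min = 2.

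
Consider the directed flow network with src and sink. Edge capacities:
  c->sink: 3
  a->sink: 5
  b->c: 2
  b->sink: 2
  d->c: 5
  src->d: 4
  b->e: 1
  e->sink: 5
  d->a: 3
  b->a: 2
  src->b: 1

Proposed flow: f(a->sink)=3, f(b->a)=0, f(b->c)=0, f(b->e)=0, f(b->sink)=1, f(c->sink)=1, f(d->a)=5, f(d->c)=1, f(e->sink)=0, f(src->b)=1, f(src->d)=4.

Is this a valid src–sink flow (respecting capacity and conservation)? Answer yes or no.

Capacity violated on d->a: flow 5 > capacity 3.

No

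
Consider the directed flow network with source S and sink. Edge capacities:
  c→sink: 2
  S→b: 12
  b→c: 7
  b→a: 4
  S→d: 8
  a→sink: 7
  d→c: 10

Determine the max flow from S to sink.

6

Augment S→b→a→sink: bottleneck 4. Total 4.
Augment S→b→c→sink: bottleneck 2. Total 6.
No augmenting path remains in the residual graph.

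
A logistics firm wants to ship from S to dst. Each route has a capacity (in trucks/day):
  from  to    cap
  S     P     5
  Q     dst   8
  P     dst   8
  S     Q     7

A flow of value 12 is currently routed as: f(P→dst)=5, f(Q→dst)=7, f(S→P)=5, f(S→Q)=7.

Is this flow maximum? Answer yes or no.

Yes

Residual reachable from S: {S}; dst is not reachable.
Saturated cut: S→Q, S→P with total capacity 12 = current flow value. Flow is maximum.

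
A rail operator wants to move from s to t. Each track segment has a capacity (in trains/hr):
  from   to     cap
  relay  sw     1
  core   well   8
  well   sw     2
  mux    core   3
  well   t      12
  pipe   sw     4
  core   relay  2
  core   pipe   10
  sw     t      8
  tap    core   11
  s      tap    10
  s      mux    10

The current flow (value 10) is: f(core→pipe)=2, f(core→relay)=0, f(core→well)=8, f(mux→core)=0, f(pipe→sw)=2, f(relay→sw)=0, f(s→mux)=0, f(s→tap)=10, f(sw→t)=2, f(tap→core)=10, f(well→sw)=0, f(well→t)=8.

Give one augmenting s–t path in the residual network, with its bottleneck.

s→mux→core→pipe→sw→t, bottleneck 2

Residual along s→mux→core→pipe→sw→t: s→mux: 10, mux→core: 3, core→pipe: 8, pipe→sw: 2, sw→t: 6.
Bottleneck = min = 2.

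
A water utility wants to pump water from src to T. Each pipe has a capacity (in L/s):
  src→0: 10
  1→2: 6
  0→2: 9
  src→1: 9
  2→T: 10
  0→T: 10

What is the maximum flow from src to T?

16

Augment src→0→T: bottleneck 10. Total 10.
Augment src→1→2→T: bottleneck 6. Total 16.
No augmenting path remains in the residual graph.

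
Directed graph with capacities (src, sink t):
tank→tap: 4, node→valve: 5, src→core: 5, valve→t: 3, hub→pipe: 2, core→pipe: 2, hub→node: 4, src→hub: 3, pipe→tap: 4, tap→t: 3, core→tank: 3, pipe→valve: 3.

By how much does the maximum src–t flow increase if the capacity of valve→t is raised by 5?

Original max flow = 6.
After raising cap(valve→t), augmenting paths through that edge carry 2 more units.
New max flow = 8. Increase = 2.

2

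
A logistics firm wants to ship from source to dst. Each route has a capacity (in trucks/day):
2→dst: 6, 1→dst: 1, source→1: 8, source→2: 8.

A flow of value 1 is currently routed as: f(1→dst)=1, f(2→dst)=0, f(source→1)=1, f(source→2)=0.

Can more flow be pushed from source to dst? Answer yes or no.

Yes

Residual path source→2→dst has bottleneck 6 > 0.
Pushing 6 along it raises the flow to 7, so the given flow is not maximum.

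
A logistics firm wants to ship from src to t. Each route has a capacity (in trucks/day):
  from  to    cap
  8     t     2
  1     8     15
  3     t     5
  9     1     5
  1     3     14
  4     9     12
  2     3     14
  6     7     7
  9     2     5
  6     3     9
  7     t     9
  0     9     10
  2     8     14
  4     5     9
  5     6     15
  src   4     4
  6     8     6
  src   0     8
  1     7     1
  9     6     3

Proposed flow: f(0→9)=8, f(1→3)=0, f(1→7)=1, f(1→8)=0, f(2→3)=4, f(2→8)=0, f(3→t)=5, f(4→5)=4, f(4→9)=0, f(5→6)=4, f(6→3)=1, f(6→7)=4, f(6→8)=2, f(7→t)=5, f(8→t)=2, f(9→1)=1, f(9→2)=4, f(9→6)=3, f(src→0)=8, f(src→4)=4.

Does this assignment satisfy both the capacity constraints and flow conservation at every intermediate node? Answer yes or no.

Yes

Every edge has 0 ≤ f(e) ≤ cap(e).
At each intermediate node, inflow equals outflow.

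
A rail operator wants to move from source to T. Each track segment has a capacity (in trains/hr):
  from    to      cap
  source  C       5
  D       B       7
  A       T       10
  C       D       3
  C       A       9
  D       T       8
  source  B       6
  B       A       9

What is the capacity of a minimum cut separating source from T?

11

Max flow = 11 (via 3 augmenting paths).
In the residual at optimum, the set reachable from source is {source}.
Cut edges: source->C (cap 5), source->B (cap 6). Sum = 11.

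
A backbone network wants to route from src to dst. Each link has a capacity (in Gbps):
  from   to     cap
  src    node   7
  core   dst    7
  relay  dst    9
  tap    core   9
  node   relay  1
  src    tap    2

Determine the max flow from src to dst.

Augment src→node→relay→dst: bottleneck 1. Total 1.
Augment src→tap→core→dst: bottleneck 2. Total 3.
No augmenting path remains in the residual graph.

3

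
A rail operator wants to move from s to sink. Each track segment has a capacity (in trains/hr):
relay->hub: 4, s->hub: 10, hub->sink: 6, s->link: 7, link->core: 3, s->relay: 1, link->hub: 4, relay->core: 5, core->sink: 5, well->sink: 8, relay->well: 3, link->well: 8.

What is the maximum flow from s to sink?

Augment s->hub->sink: bottleneck 6. Total 6.
Augment s->relay->well->sink: bottleneck 1. Total 7.
Augment s->link->well->sink: bottleneck 7. Total 14.
No augmenting path remains in the residual graph.

14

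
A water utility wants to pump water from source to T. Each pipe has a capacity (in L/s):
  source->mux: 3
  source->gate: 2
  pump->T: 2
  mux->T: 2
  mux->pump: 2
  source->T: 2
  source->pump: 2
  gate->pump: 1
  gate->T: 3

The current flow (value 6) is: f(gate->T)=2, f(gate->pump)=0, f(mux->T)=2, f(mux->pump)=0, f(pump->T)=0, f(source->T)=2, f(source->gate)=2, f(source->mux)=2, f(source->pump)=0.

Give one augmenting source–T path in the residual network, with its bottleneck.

source->pump->T, bottleneck 2

Residual along source->pump->T: source->pump: 2, pump->T: 2.
Bottleneck = min = 2.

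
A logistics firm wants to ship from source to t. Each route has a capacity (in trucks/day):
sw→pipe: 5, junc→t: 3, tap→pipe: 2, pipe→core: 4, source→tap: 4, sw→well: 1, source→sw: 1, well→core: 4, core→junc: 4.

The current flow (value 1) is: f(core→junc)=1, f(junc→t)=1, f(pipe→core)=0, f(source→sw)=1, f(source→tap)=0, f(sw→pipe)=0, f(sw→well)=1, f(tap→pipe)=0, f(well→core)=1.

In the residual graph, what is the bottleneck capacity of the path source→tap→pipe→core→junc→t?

2

Residual capacities along the path: source→tap: 4, tap→pipe: 2, pipe→core: 4, core→junc: 3, junc→t: 2.
Minimum is 2.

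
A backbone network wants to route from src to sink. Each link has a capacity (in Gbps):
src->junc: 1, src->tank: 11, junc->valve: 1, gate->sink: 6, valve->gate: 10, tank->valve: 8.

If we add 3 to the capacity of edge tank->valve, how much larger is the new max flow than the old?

0

Original max flow = 6.
Edge tank->valve does not cross the min cut (source side {gate, junc, src, tank, valve}), so extra capacity there cannot help.
New max flow = 6. Increase = 0.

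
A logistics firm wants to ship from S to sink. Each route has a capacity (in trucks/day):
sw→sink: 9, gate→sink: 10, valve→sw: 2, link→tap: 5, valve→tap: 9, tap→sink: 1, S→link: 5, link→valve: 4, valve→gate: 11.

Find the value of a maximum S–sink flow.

Augment S→link→tap→sink: bottleneck 1. Total 1.
Augment S→link→valve→sw→sink: bottleneck 2. Total 3.
Augment S→link→valve→gate→sink: bottleneck 2. Total 5.
No augmenting path remains in the residual graph.

5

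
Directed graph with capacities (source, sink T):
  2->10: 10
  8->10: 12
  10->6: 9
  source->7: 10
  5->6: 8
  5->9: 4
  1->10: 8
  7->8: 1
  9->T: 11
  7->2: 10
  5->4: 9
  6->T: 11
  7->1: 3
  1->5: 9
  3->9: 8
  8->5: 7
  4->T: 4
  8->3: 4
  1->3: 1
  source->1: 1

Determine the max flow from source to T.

11

Augment source->1->10->6->T: bottleneck 1. Total 1.
Augment source->7->8->10->6->T: bottleneck 1. Total 2.
Augment source->7->2->10->6->T: bottleneck 7. Total 9.
Augment source->7->1->3->9->T: bottleneck 1. Total 10.
Augment source->7->1->5->6->T: bottleneck 1. Total 11.
No augmenting path remains in the residual graph.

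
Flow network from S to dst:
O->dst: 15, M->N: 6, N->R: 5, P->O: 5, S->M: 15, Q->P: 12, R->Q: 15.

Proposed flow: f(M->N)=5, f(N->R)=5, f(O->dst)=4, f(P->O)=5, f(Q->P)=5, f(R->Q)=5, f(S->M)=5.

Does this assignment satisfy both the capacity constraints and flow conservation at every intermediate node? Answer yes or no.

Conservation fails at O: inflow 5 ≠ outflow 4.

No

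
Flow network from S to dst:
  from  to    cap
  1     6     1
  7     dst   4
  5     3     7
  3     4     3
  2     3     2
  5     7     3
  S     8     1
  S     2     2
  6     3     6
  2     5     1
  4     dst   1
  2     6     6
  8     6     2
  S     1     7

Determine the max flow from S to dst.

Augment S→2→5→7→dst: bottleneck 1. Total 1.
Augment S→2→3→4→dst: bottleneck 1. Total 2.
No augmenting path remains in the residual graph.

2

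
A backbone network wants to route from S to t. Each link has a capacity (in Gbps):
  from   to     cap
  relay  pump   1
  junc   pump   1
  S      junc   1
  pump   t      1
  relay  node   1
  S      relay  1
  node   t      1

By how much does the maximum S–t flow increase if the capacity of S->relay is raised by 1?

0

Original max flow = 2.
Even with extra capacity on S->relay, another cut of capacity 2 remains binding.
New max flow = 2. Increase = 0.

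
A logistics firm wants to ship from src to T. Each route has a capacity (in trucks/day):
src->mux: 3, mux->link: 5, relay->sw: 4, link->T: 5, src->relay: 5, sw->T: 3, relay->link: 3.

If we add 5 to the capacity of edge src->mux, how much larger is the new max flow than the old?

0

Original max flow = 8.
Even with extra capacity on src->mux, another cut of capacity 8 remains binding.
New max flow = 8. Increase = 0.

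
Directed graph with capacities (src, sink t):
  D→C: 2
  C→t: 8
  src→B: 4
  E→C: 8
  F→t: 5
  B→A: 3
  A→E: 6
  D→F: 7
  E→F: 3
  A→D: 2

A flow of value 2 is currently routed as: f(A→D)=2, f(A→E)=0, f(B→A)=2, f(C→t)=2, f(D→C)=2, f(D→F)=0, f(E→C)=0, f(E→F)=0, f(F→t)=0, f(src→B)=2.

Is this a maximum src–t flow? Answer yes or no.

Residual path src→B→A→E→F→t has bottleneck 1 > 0.
Pushing 1 along it raises the flow to 3, so the given flow is not maximum.

No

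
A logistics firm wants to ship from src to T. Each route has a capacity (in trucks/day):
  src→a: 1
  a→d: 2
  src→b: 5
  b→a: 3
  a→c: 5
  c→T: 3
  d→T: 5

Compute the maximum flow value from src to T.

4

Augment src→a→c→T: bottleneck 1. Total 1.
Augment src→b→a→c→T: bottleneck 2. Total 3.
Augment src→b→a→d→T: bottleneck 1. Total 4.
No augmenting path remains in the residual graph.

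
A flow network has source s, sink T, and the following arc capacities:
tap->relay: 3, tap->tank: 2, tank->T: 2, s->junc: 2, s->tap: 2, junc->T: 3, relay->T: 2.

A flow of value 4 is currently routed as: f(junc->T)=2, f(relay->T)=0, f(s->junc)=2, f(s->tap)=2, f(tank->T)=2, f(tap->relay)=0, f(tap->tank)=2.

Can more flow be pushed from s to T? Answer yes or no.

No

Residual reachable from s: {s}; T is not reachable.
Saturated cut: s->tap, s->junc with total capacity 4 = current flow value. Flow is maximum.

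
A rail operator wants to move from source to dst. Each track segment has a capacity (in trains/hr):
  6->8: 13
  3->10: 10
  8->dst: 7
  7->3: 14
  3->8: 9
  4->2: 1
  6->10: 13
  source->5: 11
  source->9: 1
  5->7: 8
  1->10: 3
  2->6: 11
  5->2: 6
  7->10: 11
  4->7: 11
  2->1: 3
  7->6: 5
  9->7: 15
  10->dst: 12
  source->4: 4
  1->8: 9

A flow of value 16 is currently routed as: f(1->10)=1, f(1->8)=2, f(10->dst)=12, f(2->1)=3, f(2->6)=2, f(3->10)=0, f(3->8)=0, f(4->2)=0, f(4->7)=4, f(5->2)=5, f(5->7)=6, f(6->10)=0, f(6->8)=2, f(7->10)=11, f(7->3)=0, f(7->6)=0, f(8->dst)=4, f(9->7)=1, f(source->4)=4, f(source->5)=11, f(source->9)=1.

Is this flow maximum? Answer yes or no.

Residual reachable from source: {source}; dst is not reachable.
Saturated cut: source->9, source->4, source->5 with total capacity 16 = current flow value. Flow is maximum.

Yes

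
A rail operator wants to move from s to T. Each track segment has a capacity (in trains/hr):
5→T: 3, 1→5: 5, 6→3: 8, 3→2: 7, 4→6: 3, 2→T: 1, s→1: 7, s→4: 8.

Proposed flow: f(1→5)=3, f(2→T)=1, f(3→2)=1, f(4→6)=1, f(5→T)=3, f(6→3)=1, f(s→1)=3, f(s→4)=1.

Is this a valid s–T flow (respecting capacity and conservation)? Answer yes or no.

Yes

Every edge has 0 ≤ f(e) ≤ cap(e).
At each intermediate node, inflow equals outflow.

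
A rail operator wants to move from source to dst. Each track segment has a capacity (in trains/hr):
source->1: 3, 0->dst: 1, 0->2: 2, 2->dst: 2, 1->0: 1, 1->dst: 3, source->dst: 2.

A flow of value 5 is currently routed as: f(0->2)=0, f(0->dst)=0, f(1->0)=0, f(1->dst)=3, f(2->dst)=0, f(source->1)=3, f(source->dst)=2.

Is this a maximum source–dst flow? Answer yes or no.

Yes

Residual reachable from source: {source}; dst is not reachable.
Saturated cut: source->1, source->dst with total capacity 5 = current flow value. Flow is maximum.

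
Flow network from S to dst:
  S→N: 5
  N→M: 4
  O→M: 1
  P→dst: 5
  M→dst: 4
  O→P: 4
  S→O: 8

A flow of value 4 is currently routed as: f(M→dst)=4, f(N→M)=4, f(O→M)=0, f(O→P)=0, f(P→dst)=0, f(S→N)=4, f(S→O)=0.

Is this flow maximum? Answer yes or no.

Residual path S→O→P→dst has bottleneck 4 > 0.
Pushing 4 along it raises the flow to 8, so the given flow is not maximum.

No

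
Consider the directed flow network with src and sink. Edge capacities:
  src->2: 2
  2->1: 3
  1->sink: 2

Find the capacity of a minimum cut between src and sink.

Max flow = 2 (via 1 augmenting path).
In the residual at optimum, the set reachable from src is {src}.
Cut edges: src->2 (cap 2). Sum = 2.

2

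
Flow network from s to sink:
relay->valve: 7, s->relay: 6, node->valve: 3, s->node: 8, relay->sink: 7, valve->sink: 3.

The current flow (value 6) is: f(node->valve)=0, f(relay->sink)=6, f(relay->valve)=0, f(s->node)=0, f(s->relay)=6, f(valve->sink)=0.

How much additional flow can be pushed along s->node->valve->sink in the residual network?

3

Residual capacities along the path: s->node: 8, node->valve: 3, valve->sink: 3.
Minimum is 3.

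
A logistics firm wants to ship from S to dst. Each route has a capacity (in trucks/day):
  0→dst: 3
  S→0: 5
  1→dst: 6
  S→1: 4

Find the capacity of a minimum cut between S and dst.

Max flow = 7 (via 2 augmenting paths).
In the residual at optimum, the set reachable from S is {0, S}.
Cut edges: S→1 (cap 4), 0→dst (cap 3). Sum = 7.

7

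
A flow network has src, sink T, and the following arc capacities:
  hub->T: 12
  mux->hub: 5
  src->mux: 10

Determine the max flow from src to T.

5

Augment src->mux->hub->T: bottleneck 5. Total 5.
No augmenting path remains in the residual graph.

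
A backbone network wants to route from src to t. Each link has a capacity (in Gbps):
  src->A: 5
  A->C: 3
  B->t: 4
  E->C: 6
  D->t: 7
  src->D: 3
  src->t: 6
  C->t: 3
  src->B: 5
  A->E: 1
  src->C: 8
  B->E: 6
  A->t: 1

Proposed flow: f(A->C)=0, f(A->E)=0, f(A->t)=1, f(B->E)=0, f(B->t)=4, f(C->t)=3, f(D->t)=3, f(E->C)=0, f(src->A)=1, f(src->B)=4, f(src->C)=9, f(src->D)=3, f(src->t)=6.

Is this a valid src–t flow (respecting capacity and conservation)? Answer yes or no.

No

Capacity violated on src->C: flow 9 > capacity 8.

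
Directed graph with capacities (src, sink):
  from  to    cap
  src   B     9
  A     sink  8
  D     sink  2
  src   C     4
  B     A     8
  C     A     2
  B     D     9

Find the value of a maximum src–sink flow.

Augment src->B->D->sink: bottleneck 2. Total 2.
Augment src->B->A->sink: bottleneck 7. Total 9.
Augment src->C->A->sink: bottleneck 1. Total 10.
No augmenting path remains in the residual graph.

10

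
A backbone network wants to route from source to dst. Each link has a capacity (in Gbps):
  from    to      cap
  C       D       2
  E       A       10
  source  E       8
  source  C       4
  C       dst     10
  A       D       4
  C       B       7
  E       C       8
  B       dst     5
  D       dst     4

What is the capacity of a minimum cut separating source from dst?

Max flow = 12 (via 3 augmenting paths).
In the residual at optimum, the set reachable from source is {source}.
Cut edges: source→E (cap 8), source→C (cap 4). Sum = 12.

12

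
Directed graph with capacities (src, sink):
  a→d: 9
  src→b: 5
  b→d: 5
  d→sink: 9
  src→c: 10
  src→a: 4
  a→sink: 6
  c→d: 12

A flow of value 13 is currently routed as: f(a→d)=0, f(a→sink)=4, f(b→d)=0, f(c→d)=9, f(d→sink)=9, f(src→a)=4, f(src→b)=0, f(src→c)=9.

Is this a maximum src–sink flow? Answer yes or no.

Yes

Residual reachable from src: {b, c, d, src}; sink is not reachable.
Saturated cut: src→a, d→sink with total capacity 13 = current flow value. Flow is maximum.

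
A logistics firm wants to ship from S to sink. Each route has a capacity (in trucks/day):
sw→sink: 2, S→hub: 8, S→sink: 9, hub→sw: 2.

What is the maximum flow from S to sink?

11

Augment S→sink: bottleneck 9. Total 9.
Augment S→hub→sw→sink: bottleneck 2. Total 11.
No augmenting path remains in the residual graph.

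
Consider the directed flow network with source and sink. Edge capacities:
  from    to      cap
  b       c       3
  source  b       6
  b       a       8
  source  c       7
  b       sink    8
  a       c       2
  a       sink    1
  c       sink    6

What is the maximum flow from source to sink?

Augment source->b->sink: bottleneck 6. Total 6.
Augment source->c->sink: bottleneck 6. Total 12.
No augmenting path remains in the residual graph.

12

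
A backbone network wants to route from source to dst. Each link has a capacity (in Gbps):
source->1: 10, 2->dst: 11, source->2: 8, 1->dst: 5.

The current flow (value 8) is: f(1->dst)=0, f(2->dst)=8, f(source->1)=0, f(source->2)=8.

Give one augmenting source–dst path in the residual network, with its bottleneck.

Residual along source->1->dst: source->1: 10, 1->dst: 5.
Bottleneck = min = 5.

source->1->dst, bottleneck 5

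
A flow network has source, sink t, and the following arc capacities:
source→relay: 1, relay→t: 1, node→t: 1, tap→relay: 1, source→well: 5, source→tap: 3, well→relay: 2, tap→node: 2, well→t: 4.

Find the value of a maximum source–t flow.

6

Augment source→well→t: bottleneck 4. Total 4.
Augment source→relay→t: bottleneck 1. Total 5.
Augment source→tap→node→t: bottleneck 1. Total 6.
No augmenting path remains in the residual graph.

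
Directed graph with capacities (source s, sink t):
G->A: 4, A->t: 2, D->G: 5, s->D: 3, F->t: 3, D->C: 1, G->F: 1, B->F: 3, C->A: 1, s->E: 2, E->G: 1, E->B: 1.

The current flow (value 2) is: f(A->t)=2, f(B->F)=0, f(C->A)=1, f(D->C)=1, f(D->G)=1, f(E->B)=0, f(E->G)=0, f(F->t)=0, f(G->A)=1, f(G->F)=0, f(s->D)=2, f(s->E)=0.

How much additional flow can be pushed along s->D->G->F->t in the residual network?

Residual capacities along the path: s->D: 1, D->G: 4, G->F: 1, F->t: 3.
Minimum is 1.

1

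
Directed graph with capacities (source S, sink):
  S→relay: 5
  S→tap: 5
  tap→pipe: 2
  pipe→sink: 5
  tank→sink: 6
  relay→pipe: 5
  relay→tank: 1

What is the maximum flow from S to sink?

6

Augment S→relay→tank→sink: bottleneck 1. Total 1.
Augment S→relay→pipe→sink: bottleneck 4. Total 5.
Augment S→tap→pipe→sink: bottleneck 1. Total 6.
No augmenting path remains in the residual graph.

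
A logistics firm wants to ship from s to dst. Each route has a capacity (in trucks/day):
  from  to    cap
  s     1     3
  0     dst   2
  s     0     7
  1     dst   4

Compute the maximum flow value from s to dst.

Augment s→0→dst: bottleneck 2. Total 2.
Augment s→1→dst: bottleneck 3. Total 5.
No augmenting path remains in the residual graph.

5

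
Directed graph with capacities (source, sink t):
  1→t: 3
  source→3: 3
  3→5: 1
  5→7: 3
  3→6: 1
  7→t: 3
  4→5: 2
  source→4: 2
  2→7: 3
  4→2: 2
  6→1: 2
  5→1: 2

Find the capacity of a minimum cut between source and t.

4

Max flow = 4 (via 3 augmenting paths).
In the residual at optimum, the set reachable from source is {3, source}.
Cut edges: source→4 (cap 2), 3→5 (cap 1), 3→6 (cap 1). Sum = 4.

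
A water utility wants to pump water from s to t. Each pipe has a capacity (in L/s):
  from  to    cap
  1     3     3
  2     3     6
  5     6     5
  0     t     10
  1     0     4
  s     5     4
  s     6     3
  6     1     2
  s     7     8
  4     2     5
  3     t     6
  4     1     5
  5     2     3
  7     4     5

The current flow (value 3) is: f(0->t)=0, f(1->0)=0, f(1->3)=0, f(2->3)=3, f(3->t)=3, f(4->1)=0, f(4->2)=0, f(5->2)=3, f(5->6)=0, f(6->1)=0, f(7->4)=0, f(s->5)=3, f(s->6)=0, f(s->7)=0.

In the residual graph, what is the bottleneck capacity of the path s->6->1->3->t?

2

Residual capacities along the path: s->6: 3, 6->1: 2, 1->3: 3, 3->t: 3.
Minimum is 2.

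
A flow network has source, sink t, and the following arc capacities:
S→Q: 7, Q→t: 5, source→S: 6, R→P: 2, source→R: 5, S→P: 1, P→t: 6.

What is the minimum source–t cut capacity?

8

Max flow = 8 (via 3 augmenting paths).
In the residual at optimum, the set reachable from source is {R, source}.
Cut edges: source→S (cap 6), R→P (cap 2). Sum = 8.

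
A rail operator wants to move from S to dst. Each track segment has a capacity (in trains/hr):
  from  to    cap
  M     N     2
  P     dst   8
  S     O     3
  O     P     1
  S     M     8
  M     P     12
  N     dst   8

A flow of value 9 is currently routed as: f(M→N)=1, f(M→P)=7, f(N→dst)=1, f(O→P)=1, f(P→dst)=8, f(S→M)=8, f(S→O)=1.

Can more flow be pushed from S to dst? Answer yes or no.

No

Residual reachable from S: {O, S}; dst is not reachable.
Saturated cut: S→M, O→P with total capacity 9 = current flow value. Flow is maximum.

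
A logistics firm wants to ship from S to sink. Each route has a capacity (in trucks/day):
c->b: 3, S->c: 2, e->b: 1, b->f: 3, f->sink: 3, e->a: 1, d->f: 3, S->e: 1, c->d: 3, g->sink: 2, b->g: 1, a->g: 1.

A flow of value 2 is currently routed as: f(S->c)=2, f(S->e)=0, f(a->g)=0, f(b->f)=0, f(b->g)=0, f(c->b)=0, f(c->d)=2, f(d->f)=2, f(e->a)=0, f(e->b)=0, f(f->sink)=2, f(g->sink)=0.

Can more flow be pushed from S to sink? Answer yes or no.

Yes

Residual path S->e->b->f->sink has bottleneck 1 > 0.
Pushing 1 along it raises the flow to 3, so the given flow is not maximum.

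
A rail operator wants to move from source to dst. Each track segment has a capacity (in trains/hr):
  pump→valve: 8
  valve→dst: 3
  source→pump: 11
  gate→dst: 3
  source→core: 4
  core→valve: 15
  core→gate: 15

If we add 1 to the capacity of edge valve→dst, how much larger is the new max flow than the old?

1

Original max flow = 6.
After raising cap(valve→dst), augmenting paths through that edge carry 1 more unit.
New max flow = 7. Increase = 1.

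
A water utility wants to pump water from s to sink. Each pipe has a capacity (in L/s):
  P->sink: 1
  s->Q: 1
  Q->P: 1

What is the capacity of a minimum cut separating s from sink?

1

Max flow = 1 (via 1 augmenting path).
In the residual at optimum, the set reachable from s is {s}.
Cut edges: s->Q (cap 1). Sum = 1.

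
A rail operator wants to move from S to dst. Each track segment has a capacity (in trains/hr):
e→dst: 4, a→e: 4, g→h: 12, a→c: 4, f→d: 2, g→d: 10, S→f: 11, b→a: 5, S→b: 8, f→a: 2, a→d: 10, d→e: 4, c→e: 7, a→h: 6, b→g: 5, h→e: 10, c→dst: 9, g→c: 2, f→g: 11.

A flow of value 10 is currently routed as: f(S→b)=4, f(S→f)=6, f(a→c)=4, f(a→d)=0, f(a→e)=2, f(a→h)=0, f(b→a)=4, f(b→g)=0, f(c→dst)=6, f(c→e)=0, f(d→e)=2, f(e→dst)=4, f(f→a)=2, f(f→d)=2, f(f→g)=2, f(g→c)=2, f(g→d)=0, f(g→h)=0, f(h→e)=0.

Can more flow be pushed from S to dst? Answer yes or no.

No

Residual reachable from S: {S, a, b, d, e, f, g, h}; dst is not reachable.
Saturated cut: g→c, a→c, e→dst with total capacity 10 = current flow value. Flow is maximum.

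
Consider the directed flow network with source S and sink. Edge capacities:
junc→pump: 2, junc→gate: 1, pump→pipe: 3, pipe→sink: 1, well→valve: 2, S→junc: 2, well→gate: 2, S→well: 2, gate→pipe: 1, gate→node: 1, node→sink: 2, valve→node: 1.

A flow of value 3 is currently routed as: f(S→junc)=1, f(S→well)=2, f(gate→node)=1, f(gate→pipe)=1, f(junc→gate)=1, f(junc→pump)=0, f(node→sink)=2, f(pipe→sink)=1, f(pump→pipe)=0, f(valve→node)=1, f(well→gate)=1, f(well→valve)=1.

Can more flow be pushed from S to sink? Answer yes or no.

No

Residual reachable from S: {S, gate, junc, pipe, pump, valve, well}; sink is not reachable.
Saturated cut: valve→node, gate→node, pipe→sink with total capacity 3 = current flow value. Flow is maximum.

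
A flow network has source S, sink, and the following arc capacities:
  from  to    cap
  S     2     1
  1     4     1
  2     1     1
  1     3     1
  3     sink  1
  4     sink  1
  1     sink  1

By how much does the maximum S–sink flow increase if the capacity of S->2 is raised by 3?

Original max flow = 1.
Even with extra capacity on S->2, another cut of capacity 1 remains binding.
New max flow = 1. Increase = 0.

0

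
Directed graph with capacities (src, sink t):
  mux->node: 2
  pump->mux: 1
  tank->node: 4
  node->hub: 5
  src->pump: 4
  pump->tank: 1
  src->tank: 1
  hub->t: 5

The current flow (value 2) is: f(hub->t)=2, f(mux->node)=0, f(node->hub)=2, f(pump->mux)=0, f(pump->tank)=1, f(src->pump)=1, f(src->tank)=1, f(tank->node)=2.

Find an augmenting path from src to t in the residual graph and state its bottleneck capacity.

Residual along src->pump->mux->node->hub->t: src->pump: 3, pump->mux: 1, mux->node: 2, node->hub: 3, hub->t: 3.
Bottleneck = min = 1.

src->pump->mux->node->hub->t, bottleneck 1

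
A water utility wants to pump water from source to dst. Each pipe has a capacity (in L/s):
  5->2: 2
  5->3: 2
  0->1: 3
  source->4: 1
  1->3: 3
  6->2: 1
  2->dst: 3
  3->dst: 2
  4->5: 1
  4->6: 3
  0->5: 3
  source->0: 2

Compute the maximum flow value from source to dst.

3

Augment source->4->6->2->dst: bottleneck 1. Total 1.
Augment source->0->5->2->dst: bottleneck 2. Total 3.
No augmenting path remains in the residual graph.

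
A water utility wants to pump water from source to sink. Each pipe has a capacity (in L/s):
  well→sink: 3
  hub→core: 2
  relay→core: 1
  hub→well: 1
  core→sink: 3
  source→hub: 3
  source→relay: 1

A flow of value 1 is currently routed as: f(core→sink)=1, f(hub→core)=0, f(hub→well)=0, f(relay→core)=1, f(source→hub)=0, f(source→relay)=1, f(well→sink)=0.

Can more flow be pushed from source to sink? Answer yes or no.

Yes

Residual path source→hub→core→sink has bottleneck 2 > 0.
Pushing 2 along it raises the flow to 3, so the given flow is not maximum.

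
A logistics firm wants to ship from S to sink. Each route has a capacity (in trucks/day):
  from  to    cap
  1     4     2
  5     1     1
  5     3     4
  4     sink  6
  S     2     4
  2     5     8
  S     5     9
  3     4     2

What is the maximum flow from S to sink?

3

Augment S->5->3->4->sink: bottleneck 2. Total 2.
Augment S->5->1->4->sink: bottleneck 1. Total 3.
No augmenting path remains in the residual graph.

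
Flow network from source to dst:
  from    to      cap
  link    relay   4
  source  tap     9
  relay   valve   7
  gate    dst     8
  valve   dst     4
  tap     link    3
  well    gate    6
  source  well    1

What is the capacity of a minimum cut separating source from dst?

Max flow = 4 (via 2 augmenting paths).
In the residual at optimum, the set reachable from source is {source, tap}.
Cut edges: tap->link (cap 3), source->well (cap 1). Sum = 4.

4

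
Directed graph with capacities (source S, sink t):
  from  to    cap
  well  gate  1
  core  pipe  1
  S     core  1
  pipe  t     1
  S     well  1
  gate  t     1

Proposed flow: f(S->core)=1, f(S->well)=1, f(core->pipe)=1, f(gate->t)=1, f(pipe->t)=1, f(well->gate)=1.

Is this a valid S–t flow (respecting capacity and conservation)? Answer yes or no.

Yes

Every edge has 0 ≤ f(e) ≤ cap(e).
At each intermediate node, inflow equals outflow.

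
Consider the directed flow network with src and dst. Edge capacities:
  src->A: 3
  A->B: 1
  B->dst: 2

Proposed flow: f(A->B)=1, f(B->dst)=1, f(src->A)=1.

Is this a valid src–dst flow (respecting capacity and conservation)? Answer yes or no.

Every edge has 0 ≤ f(e) ≤ cap(e).
At each intermediate node, inflow equals outflow.

Yes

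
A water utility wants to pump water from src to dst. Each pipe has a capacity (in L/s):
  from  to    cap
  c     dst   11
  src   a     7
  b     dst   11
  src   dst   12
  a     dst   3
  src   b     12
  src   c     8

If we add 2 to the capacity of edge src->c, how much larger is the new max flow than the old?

Original max flow = 34.
After raising cap(src->c), augmenting paths through that edge carry 2 more units.
New max flow = 36. Increase = 2.

2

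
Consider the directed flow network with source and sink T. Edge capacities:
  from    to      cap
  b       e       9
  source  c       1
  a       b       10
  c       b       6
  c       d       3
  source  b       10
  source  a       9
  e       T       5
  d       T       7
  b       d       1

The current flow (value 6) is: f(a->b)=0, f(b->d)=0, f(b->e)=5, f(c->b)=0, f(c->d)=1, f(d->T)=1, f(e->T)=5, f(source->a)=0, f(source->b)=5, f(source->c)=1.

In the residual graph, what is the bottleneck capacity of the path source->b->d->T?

1

Residual capacities along the path: source->b: 5, b->d: 1, d->T: 6.
Minimum is 1.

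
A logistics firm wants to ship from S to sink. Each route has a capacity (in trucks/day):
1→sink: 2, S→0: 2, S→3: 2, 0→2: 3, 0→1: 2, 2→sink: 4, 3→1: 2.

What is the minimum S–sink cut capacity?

Max flow = 4 (via 2 augmenting paths).
In the residual at optimum, the set reachable from S is {S}.
Cut edges: S→3 (cap 2), S→0 (cap 2). Sum = 4.

4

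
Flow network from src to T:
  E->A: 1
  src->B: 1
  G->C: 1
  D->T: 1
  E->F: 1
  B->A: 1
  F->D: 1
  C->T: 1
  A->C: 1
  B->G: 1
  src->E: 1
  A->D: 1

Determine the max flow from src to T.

2

Augment src->E->F->D->T: bottleneck 1. Total 1.
Augment src->B->A->C->T: bottleneck 1. Total 2.
No augmenting path remains in the residual graph.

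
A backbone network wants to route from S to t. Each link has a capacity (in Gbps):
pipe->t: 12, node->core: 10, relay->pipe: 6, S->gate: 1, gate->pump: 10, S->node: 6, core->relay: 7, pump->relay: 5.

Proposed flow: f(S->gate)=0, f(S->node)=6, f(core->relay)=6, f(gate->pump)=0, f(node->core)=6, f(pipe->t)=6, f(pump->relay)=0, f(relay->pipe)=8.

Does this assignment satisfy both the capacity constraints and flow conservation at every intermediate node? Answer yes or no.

No

Capacity violated on relay->pipe: flow 8 > capacity 6.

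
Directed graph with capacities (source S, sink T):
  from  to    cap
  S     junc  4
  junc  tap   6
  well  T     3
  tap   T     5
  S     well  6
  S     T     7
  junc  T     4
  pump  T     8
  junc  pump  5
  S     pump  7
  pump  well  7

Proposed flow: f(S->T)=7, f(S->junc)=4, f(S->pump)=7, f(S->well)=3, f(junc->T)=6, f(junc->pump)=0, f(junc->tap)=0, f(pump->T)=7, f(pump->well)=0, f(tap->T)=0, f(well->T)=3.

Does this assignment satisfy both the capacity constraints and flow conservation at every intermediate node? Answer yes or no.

No

Capacity violated on junc->T: flow 6 > capacity 4.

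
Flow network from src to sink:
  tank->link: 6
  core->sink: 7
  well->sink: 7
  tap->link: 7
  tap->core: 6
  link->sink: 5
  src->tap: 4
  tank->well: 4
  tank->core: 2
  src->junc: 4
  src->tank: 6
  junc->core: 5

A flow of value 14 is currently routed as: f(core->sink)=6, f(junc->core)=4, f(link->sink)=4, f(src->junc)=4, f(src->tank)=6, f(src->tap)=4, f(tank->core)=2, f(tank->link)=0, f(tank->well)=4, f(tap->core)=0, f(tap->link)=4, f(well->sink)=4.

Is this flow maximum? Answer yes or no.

Yes

Residual reachable from src: {src}; sink is not reachable.
Saturated cut: src->tap, src->tank, src->junc with total capacity 14 = current flow value. Flow is maximum.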